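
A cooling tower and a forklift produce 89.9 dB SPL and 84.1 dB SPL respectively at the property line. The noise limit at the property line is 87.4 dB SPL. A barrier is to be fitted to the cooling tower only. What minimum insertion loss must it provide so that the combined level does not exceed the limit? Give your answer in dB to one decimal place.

5.2 dB

The untreated sources together contribute 10^(84.1/10) = 2.570e+08, i.e. 84.10 dB SPL.
To meet 87.4 dB SPL overall, the treated cooling tower may contribute at most 10^(87.4/10) − 2.570e+08 = 2.925e+08, i.e. 84.66 dB SPL.
Required insertion loss = 89.9 − 84.66 = 5.24 dB.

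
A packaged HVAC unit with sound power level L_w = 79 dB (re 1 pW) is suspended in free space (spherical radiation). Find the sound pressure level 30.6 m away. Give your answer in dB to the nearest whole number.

Free-field spherical radiation: L_p = L_w − 10·log₁₀(4π·r²), r = 30.6 m.
4π·r² = 1.177e+04 m², 10·log₁₀ of that is 40.707 dB.
L_p = 79 − 40.707 = 38.29 dB.

38 dB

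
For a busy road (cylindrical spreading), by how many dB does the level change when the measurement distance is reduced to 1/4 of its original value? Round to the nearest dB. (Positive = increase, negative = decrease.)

With cylindrical spreading the level changes by −10·log₁₀(r₂/r₁).
ΔL = −10·log₁₀(0.25) = +6.02 dB.

+6 dB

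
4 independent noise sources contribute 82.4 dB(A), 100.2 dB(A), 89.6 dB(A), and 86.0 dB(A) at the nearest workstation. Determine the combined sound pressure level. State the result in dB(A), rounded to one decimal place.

For uncorrelated sources the intensities add, so convert each level to linear form, sum, and take 10·log₁₀ of the total.
Σ 10^(L/10) = 10^(82.4/10) + 10^(100.2/10) + 10^(89.6/10) + 10^(86.0/10) = 1.196e+10.
L_total = 10·log₁₀(1.196e+10) = 100.78 dB(A).

100.8 dB(A)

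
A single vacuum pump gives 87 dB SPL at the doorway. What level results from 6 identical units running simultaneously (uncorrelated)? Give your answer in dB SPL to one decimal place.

94.8 dB SPL

L_total = L₁ + 10·log₁₀ N for N identical incoherent sources.
L_total = 87 + 10·log₁₀(6) = 87 + 7.782 = 94.78 dB SPL.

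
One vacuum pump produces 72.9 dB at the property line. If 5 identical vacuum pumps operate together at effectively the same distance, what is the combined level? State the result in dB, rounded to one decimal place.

With 5 equal, uncorrelated contributions the intensity is 5× that of one unit, giving a rise of 10·log₁₀ 5.
L_total = 72.9 + 10·log₁₀(5) = 72.9 + 6.990 = 79.89 dB.

79.9 dB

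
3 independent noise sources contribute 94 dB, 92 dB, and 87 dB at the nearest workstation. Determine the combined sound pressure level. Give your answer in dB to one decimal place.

Incoherent sources combine by intensity addition: L_total = 10·log₁₀(Σ 10^(L_i/10)).
Σ 10^(L/10) = 10^(94/10) + 10^(92/10) + 10^(87/10) = 4.598e+09.
L_total = 10·log₁₀(4.598e+09) = 96.63 dB.

96.6 dB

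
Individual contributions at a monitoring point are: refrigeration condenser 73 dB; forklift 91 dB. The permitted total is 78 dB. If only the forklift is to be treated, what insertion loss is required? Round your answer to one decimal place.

The untreated sources together contribute 10^(73/10) = 1.995e+07, i.e. 73.00 dB.
The limit corresponds to 10^(78/10) = 6.310e+07; subtracting the fixed part leaves 4.314e+07 for the forklift, i.e. 76.35 dB.
Required insertion loss = 91 − 76.35 = 14.65 dB.

14.7 dB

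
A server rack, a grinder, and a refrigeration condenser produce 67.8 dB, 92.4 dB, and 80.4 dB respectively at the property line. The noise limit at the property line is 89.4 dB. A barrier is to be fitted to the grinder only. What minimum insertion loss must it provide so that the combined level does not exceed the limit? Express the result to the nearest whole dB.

The untreated sources together contribute 10^(67.8/10) + 10^(80.4/10) = 1.157e+08, i.e. 80.63 dB.
The limit corresponds to 10^(89.4/10) = 8.710e+08; subtracting the fixed part leaves 7.553e+08 for the grinder, i.e. 88.78 dB.
So the grinder must be reduced from 92.4 to 88.78 dB: IL = 3.62 dB.

4 dB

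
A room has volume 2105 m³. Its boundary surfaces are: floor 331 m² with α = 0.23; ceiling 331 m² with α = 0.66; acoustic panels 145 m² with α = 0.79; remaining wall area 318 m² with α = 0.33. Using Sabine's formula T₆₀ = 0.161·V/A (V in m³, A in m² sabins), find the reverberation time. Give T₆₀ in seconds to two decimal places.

Total absorption A = 331·0.23 + 331·0.66 + 145·0.79 + 318·0.33 = 514.08 m² sabins.
T₆₀ = 0.161 × 2105 / 514.08 = 0.659 s.

0.66 s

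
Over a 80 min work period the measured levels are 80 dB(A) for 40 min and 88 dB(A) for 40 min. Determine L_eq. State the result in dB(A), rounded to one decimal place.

85.6 dB(A)

L_eq = 10·log₁₀[(1/T)·Σ tᵢ·10^(Lᵢ/10)] with T = 80 min.
Σ tᵢ·10^(Lᵢ/10) = 40·10^(80/10) + 40·10^(88/10) = 2.924e+10.
L_eq = 10·log₁₀(2.924e+10/80) = 85.63 dB(A).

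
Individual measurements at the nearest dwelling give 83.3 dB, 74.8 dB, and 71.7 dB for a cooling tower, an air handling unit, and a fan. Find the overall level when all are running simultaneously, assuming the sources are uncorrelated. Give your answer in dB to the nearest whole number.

Incoherent sources combine by intensity addition: L_total = 10·log₁₀(Σ 10^(L_i/10)).
Σ 10^(L/10) = 10^(83.3/10) + 10^(74.8/10) + 10^(71.7/10) = 2.588e+08.
L_total = 10·log₁₀(2.588e+08) = 84.13 dB.

84 dB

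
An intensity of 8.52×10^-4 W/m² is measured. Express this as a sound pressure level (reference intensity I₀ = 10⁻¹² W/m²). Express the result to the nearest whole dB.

L = 10·log₁₀(I/I₀) = 10·log₁₀(8.52×10^-4/10⁻¹²) = 10·log₁₀(8.52×10^8).
L = 10·(0.9304 + 8) = 89.30 dB.

89 dB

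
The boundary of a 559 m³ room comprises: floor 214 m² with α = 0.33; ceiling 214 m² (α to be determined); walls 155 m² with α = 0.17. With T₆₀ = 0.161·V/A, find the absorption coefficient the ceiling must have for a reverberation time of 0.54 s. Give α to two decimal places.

0.33

A = 0.161·V/T₆₀ = 0.161·559/0.54 = 166.66 m² sabins.
Absorption from the other surfaces = 214·0.33 + 155·0.17 = 96.97 m², so the ceiling must supply 69.69 m² over 214 m².
α = 69.69/214 = 0.326.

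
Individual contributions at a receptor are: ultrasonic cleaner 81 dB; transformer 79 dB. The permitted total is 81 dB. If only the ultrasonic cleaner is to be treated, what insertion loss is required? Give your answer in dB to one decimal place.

Everything except the ultrasonic cleaner sums to 10^(79/10) = 7.943e+07 in linear terms, 79.00 dB.
The limit corresponds to 10^(81/10) = 1.259e+08; subtracting the fixed part leaves 4.646e+07 for the ultrasonic cleaner, i.e. 76.67 dB.
Required insertion loss = 81 − 76.67 = 4.33 dB.

4.3 dB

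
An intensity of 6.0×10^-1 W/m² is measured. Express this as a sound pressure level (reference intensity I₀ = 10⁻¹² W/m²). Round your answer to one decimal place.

Dividing by I₀ shifts the exponent by 12: I/I₀ = 6.0×10^11.
L = 10·(0.7782 + 11) = 117.78 dB.

117.8 dB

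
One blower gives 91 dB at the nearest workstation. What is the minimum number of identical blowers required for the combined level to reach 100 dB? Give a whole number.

8

The shortfall is 100 − 91 = 9.0 dB, and N units add 10·log₁₀ N, so need 10·log₁₀ N ≥ 9.0.
N ≥ 10^(9.0/10) = 7.943, so N = 8.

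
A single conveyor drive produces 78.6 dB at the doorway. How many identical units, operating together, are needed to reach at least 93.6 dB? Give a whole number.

32

N identical sources give L₁ + 10·log₁₀ N, so require 10·log₁₀ N ≥ 93.6 − 78.6 = 15.0 dB.
N ≥ 10^(15.0/10) = 31.623, so N = 32.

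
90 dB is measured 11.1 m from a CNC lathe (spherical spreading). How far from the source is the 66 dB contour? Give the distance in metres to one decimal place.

175.9 m

For a point source L₁ − L₂ = 20·log₁₀(r₂/r₁), so r₂ = r₁·10^((L₁−L₂)/20).
r₂ = 11.1·10^((90−66)/20) = 11.1·10^(24.0/20) = 175.92 m.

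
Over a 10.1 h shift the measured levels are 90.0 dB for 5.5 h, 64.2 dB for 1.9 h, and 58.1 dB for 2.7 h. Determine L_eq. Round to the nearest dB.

L_eq = 10·log₁₀[(1/T)·Σ tᵢ·10^(Lᵢ/10)] with T = 10.1 h.
Σ tᵢ·10^(Lᵢ/10) = 5.5·10^(90.0/10) + 1.9·10^(64.2/10) + 2.7·10^(58.1/10) = 5.507e+09.
L_eq = 10·log₁₀(5.507e+09/10.1) = 87.37 dB.

87 dB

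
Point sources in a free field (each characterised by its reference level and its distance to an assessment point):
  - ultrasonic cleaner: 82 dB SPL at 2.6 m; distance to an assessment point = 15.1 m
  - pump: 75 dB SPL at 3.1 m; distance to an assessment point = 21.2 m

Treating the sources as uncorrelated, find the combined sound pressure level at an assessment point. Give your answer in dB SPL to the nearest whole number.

Apply inverse-square spreading to bring every level to the receiver, then sum 10^(L/10).
ultrasonic cleaner: 82 − 20·log₁₀(15.1/2.6) = 82 − 15.28 = 66.72 dB SPL.
pump: 75 − 20·log₁₀(21.2/3.1) = 75 − 16.70 = 58.30 dB SPL.
Σ 10^(L/10) = 5.375e+06 → L_total = 10·log₁₀(5.375e+06) = 67.30 dB SPL.

67 dB SPL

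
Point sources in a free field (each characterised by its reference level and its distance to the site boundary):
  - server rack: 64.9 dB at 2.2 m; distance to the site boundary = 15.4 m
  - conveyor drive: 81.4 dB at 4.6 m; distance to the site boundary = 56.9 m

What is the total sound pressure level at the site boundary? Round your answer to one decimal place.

First find each source's level at the receiver (point-source: −20·log₁₀(r/r_ref)), then combine on an intensity basis.
server rack: 64.9 − 20·log₁₀(15.4/2.2) = 64.9 − 16.90 = 48.00 dB.
conveyor drive: 81.4 − 20·log₁₀(56.9/4.6) = 81.4 − 21.85 = 59.55 dB.
Σ 10^(L/10) = 9.652e+05 → L_total = 10·log₁₀(9.652e+05) = 59.85 dB.

59.8 dB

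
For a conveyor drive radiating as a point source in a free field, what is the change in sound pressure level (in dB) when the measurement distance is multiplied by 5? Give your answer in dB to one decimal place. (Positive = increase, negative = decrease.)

-14.0 dB

With spherical spreading the level changes by −20·log₁₀(r₂/r₁).
ΔL = −20·log₁₀(5) = -13.98 dB.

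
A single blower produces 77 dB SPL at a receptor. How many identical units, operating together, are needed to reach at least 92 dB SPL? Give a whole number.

N identical sources give L₁ + 10·log₁₀ N, so require 10·log₁₀ N ≥ 92 − 77 = 15.0 dB.
N ≥ 10^(15.0/10) = 31.623, so N = 32.

32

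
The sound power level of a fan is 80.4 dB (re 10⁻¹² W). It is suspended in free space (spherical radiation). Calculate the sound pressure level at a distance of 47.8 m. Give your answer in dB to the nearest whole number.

L_p = L_w − 10·log₁₀(4π·r²) with r = 47.8 m.
4π·r² = 2.871e+04 m², 10·log₁₀ of that is 44.581 dB.
L_p = 80.4 − 44.581 = 35.82 dB.

36 dB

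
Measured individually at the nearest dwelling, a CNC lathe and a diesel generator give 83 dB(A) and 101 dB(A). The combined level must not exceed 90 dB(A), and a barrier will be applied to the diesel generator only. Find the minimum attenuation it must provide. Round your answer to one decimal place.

Fixed contribution from the other source: Σ 10^(L/10) = 10^(83/10) = 1.995e+08 (83.00 dB(A)).
The limit corresponds to 10^(90/10) = 1.000e+09; subtracting the fixed part leaves 8.005e+08 for the diesel generator, i.e. 89.03 dB(A).
So the diesel generator must be reduced from 101 to 89.03 dB(A): IL = 11.97 dB.

12.0 dB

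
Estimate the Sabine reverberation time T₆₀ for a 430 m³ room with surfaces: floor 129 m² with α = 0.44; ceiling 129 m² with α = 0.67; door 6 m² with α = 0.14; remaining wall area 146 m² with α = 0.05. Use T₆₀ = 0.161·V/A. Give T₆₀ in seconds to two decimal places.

0.46 s

Summing Sᵢαᵢ: 129·0.44 + 129·0.67 + 6·0.14 + 146·0.05 = 151.33 m².
T₆₀ = 0.161·V/A = 0.161·430/151.33 = 0.457 s.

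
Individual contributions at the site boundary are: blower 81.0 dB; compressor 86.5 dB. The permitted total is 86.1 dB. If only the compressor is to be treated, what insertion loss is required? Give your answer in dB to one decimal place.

Everything except the compressor sums to 10^(81.0/10) = 1.259e+08 in linear terms, 81.00 dB.
To meet 86.1 dB overall, the treated compressor may contribute at most 10^(86.1/10) − 1.259e+08 = 2.815e+08, i.e. 84.49 dB.
So the compressor must be reduced from 86.5 to 84.49 dB: IL = 2.01 dB.

2.0 dB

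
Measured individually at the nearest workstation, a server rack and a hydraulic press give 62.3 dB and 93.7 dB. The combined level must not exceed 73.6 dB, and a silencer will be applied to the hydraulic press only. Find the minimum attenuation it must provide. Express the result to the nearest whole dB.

The untreated sources together contribute 10^(62.3/10) = 1.698e+06, i.e. 62.30 dB.
The limit corresponds to 10^(73.6/10) = 2.291e+07; subtracting the fixed part leaves 2.121e+07 for the hydraulic press, i.e. 73.27 dB.
So the hydraulic press must be reduced from 93.7 to 73.27 dB: IL = 20.43 dB.

20 dB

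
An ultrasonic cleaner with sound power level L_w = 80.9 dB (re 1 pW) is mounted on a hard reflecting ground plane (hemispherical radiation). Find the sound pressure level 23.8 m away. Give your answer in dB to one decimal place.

45.4 dB

The power spreads over a hemisphere of area 2π·r², so L_p = L_w − 10·log₁₀(2π·r²).
2π·r² = 3559 m², 10·log₁₀ of that is 35.513 dB.
L_p = 80.9 − 35.513 = 45.39 dB.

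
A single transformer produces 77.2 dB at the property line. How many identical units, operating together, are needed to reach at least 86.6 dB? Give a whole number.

9

The shortfall is 86.6 − 77.2 = 9.4 dB, and N units add 10·log₁₀ N, so need 10·log₁₀ N ≥ 9.4.
N ≥ 10^(9.4/10) = 8.710, so N = 9.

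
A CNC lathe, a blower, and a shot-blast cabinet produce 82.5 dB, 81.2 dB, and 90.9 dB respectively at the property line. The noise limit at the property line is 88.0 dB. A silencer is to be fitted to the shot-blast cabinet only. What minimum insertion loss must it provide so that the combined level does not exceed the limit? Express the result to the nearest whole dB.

Everything except the shot-blast cabinet sums to 10^(82.5/10) + 10^(81.2/10) = 3.097e+08 in linear terms, 84.91 dB.
To meet 88.0 dB overall, the treated shot-blast cabinet may contribute at most 10^(88.0/10) − 3.097e+08 = 3.213e+08, i.e. 85.07 dB.
So the shot-blast cabinet must be reduced from 90.9 to 85.07 dB: IL = 5.83 dB.

6 dB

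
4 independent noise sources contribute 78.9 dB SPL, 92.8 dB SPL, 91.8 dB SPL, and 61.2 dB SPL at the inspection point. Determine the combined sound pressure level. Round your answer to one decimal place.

For uncorrelated sources the intensities add, so convert each level to linear form, sum, and take 10·log₁₀ of the total.
Σ 10^(L/10) = 10^(78.9/10) + 10^(92.8/10) + 10^(91.8/10) + 10^(61.2/10) = 3.498e+09.
L_total = 10·log₁₀(3.498e+09) = 95.44 dB SPL.

95.4 dB SPL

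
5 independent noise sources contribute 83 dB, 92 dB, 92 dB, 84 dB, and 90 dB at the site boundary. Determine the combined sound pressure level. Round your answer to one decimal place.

96.6 dB

For uncorrelated sources the intensities add, so convert each level to linear form, sum, and take 10·log₁₀ of the total.
Σ 10^(L/10) = 10^(83/10) + 10^(92/10) + 10^(92/10) + 10^(84/10) + 10^(90/10) = 4.621e+09.
L_total = 10·log₁₀(4.621e+09) = 96.65 dB.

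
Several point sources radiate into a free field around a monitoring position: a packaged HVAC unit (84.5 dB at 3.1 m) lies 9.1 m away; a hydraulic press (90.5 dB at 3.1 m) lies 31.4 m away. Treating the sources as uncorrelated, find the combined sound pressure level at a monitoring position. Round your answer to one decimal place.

76.4 dB

Propagate each source to the receiver with L = L_ref − 20·log₁₀(r/r_ref), then add intensities.
packaged HVAC unit: 84.5 − 20·log₁₀(9.1/3.1) = 84.5 − 9.35 = 75.15 dB.
hydraulic press: 90.5 − 20·log₁₀(31.4/3.1) = 90.5 − 20.11 = 70.39 dB.
Σ 10^(L/10) = 4.364e+07 → L_total = 10·log₁₀(4.364e+07) = 76.40 dB.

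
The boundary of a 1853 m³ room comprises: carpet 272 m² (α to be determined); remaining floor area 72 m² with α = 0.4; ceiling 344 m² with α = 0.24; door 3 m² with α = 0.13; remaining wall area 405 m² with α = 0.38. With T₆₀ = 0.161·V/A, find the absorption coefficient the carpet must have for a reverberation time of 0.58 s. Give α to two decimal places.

A = 0.161·V/T₆₀ = 0.161·1853/0.58 = 514.37 m² sabins.
Absorption from the other surfaces = 72·0.4 + 344·0.24 + 3·0.13 + 405·0.38 = 265.65 m², so the carpet must supply 248.72 m² over 272 m².
α = 248.72/272 = 0.914.

0.91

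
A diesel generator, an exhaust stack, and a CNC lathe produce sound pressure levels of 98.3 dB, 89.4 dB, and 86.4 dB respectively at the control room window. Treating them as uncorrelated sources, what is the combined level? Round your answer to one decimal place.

For uncorrelated sources the intensities add, so convert each level to linear form, sum, and take 10·log₁₀ of the total.
Σ 10^(L/10) = 10^(98.3/10) + 10^(89.4/10) + 10^(86.4/10) = 8.068e+09.
L_total = 10·log₁₀(8.068e+09) = 99.07 dB.

99.1 dB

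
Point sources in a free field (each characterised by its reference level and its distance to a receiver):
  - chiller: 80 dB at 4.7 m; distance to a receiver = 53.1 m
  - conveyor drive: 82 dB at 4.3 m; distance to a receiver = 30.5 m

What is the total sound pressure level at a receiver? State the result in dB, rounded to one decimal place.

65.9 dB

First find each source's level at the receiver (point-source: −20·log₁₀(r/r_ref)), then combine on an intensity basis.
chiller: 80 − 20·log₁₀(53.1/4.7) = 80 − 21.06 = 58.94 dB.
conveyor drive: 82 − 20·log₁₀(30.5/4.3) = 82 − 17.02 = 64.98 dB.
Σ 10^(L/10) = 3.934e+06 → L_total = 10·log₁₀(3.934e+06) = 65.95 dB.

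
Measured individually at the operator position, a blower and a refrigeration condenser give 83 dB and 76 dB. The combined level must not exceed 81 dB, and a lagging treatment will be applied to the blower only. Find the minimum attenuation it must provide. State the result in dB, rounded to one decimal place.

Fixed contribution from the other source: Σ 10^(L/10) = 10^(76/10) = 3.981e+07 (76.00 dB).
To meet 81 dB overall, the treated blower may contribute at most 10^(81/10) − 3.981e+07 = 8.608e+07, i.e. 79.35 dB.
So the blower must be reduced from 83 to 79.35 dB: IL = 3.65 dB.

3.7 dB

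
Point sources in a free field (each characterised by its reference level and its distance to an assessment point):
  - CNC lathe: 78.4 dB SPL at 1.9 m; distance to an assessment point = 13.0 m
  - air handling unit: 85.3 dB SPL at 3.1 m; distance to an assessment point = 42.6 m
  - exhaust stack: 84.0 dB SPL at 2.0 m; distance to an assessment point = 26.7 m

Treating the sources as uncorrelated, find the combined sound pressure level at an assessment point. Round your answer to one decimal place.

66.7 dB SPL

Propagate each source to the receiver with L = L_ref − 20·log₁₀(r/r_ref), then add intensities.
CNC lathe: 78.4 − 20·log₁₀(13.0/1.9) = 78.4 − 16.70 = 61.70 dB SPL.
air handling unit: 85.3 − 20·log₁₀(42.6/3.1) = 85.3 − 22.76 = 62.54 dB SPL.
exhaust stack: 84.0 − 20·log₁₀(26.7/2.0) = 84.0 − 22.51 = 61.49 dB SPL.
Σ 10^(L/10) = 4.682e+06 → L_total = 10·log₁₀(4.682e+06) = 66.70 dB SPL.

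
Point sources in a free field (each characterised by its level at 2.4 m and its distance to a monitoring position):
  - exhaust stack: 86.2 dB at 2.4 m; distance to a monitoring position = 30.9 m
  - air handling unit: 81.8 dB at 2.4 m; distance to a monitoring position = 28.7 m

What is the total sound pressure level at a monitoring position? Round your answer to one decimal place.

Apply inverse-square spreading to bring every level to the receiver, then sum 10^(L/10).
exhaust stack: 86.2 − 20·log₁₀(30.9/2.4) = 86.2 − 22.19 = 64.01 dB.
air handling unit: 81.8 − 20·log₁₀(28.7/2.4) = 81.8 − 21.55 = 60.25 dB.
Σ 10^(L/10) = 3.573e+06 → L_total = 10·log₁₀(3.573e+06) = 65.53 dB.

65.5 dB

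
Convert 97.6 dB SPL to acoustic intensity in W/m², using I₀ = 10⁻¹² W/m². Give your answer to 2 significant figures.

L = 10·log₁₀(I/I₀) ⇒ I = I₀·10^(L/10) = 10⁻¹² × 10^9.76.

0.0058 W/m²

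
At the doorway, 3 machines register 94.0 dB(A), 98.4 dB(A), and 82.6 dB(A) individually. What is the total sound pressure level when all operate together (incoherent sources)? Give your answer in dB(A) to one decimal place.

99.8 dB(A)

For uncorrelated sources the intensities add, so convert each level to linear form, sum, and take 10·log₁₀ of the total.
Σ 10^(L/10) = 10^(94.0/10) + 10^(98.4/10) + 10^(82.6/10) = 9.612e+09.
L_total = 10·log₁₀(9.612e+09) = 99.83 dB(A).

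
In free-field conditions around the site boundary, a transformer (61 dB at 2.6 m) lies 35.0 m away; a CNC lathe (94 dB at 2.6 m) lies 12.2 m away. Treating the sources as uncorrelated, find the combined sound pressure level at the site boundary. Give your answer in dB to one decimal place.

80.6 dB

Propagate each source to the receiver with L = L_ref − 20·log₁₀(r/r_ref), then add intensities.
transformer: 61 − 20·log₁₀(35.0/2.6) = 61 − 22.58 = 38.42 dB.
CNC lathe: 94 − 20·log₁₀(12.2/2.6) = 94 − 13.43 = 80.57 dB.
Σ 10^(L/10) = 1.141e+08 → L_total = 10·log₁₀(1.141e+08) = 80.57 dB.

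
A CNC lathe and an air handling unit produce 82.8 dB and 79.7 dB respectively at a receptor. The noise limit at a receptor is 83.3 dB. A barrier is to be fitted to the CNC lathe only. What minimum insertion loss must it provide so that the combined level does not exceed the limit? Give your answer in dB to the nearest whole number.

2 dB

Fixed contribution from the other source: Σ 10^(L/10) = 10^(79.7/10) = 9.333e+07 (79.70 dB).
The limit corresponds to 10^(83.3/10) = 2.138e+08; subtracting the fixed part leaves 1.205e+08 for the CNC lathe, i.e. 80.81 dB.
Required insertion loss = 82.8 − 80.81 = 1.99 dB.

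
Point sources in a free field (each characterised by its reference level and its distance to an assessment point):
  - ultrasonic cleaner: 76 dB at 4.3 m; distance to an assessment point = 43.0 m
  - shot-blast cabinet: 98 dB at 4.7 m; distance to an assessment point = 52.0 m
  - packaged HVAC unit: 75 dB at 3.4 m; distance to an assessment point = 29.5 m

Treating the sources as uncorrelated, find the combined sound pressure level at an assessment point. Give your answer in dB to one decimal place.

77.2 dB

First find each source's level at the receiver (point-source: −20·log₁₀(r/r_ref)), then combine on an intensity basis.
ultrasonic cleaner: 76 − 20·log₁₀(43.0/4.3) = 76 − 20.00 = 56.00 dB.
shot-blast cabinet: 98 − 20·log₁₀(52.0/4.7) = 98 − 20.88 = 77.12 dB.
packaged HVAC unit: 75 − 20·log₁₀(29.5/3.4) = 75 − 18.77 = 56.23 dB.
Σ 10^(L/10) = 5.236e+07 → L_total = 10·log₁₀(5.236e+07) = 77.19 dB.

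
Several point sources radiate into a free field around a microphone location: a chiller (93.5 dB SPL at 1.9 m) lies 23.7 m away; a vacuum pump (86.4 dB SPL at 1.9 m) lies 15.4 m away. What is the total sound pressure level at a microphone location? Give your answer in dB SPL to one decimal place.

73.2 dB SPL

First find each source's level at the receiver (point-source: −20·log₁₀(r/r_ref)), then combine on an intensity basis.
chiller: 93.5 − 20·log₁₀(23.7/1.9) = 93.5 − 21.92 = 71.58 dB SPL.
vacuum pump: 86.4 − 20·log₁₀(15.4/1.9) = 86.4 − 18.18 = 68.22 dB SPL.
Σ 10^(L/10) = 2.103e+07 → L_total = 10·log₁₀(2.103e+07) = 73.23 dB SPL.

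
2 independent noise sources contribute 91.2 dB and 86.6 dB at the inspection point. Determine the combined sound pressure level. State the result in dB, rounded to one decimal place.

92.5 dB

For uncorrelated sources the intensities add, so convert each level to linear form, sum, and take 10·log₁₀ of the total.
Σ 10^(L/10) = 10^(91.2/10) + 10^(86.6/10) = 1.775e+09.
L_total = 10·log₁₀(1.775e+09) = 92.49 dB.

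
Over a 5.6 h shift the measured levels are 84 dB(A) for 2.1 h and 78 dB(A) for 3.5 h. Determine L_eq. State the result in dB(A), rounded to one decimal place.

The energy average is taken in the linear domain: L_eq = 10·log₁₀[(Σ tᵢ·10^(Lᵢ/10))/T], T = 5.6 h.
Σ tᵢ·10^(Lᵢ/10) = 2.1·10^(84/10) + 3.5·10^(78/10) = 7.483e+08.
L_eq = 10·log₁₀(7.483e+08/5.6) = 81.26 dB(A).

81.3 dB(A)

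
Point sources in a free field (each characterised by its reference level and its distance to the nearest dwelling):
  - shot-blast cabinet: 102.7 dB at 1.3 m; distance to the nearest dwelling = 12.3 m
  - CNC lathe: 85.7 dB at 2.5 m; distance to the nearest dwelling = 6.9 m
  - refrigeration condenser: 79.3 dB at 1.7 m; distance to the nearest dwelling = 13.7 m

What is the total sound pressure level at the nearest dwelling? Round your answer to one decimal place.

84.1 dB

First find each source's level at the receiver (point-source: −20·log₁₀(r/r_ref)), then combine on an intensity basis.
shot-blast cabinet: 102.7 − 20·log₁₀(12.3/1.3) = 102.7 − 19.52 = 83.18 dB.
CNC lathe: 85.7 − 20·log₁₀(6.9/2.5) = 85.7 − 8.82 = 76.88 dB.
refrigeration condenser: 79.3 − 20·log₁₀(13.7/1.7) = 79.3 − 18.13 = 61.17 dB.
Σ 10^(L/10) = 2.581e+08 → L_total = 10·log₁₀(2.581e+08) = 84.12 dB.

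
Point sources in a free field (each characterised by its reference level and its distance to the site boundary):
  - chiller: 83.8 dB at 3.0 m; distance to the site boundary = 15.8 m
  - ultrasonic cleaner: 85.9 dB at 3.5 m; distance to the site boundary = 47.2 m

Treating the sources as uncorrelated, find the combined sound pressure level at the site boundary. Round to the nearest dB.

70 dB

First find each source's level at the receiver (point-source: −20·log₁₀(r/r_ref)), then combine on an intensity basis.
chiller: 83.8 − 20·log₁₀(15.8/3.0) = 83.8 − 14.43 = 69.37 dB.
ultrasonic cleaner: 85.9 − 20·log₁₀(47.2/3.5) = 85.9 − 22.60 = 63.30 dB.
Σ 10^(L/10) = 1.079e+07 → L_total = 10·log₁₀(1.079e+07) = 70.33 dB.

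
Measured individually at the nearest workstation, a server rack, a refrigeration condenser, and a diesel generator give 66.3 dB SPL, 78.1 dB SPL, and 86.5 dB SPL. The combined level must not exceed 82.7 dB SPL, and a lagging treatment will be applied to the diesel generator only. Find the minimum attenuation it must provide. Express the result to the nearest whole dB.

6 dB

Fixed contribution from the other sources: Σ 10^(L/10) = 10^(66.3/10) + 10^(78.1/10) = 6.883e+07 (78.38 dB SPL).
The limit corresponds to 10^(82.7/10) = 1.862e+08; subtracting the fixed part leaves 1.174e+08 for the diesel generator, i.e. 80.70 dB SPL.
Required insertion loss = 86.5 − 80.70 = 5.80 dB.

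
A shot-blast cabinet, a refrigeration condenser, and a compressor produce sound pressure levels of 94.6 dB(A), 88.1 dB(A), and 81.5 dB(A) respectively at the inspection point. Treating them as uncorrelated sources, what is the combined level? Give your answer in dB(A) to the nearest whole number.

For uncorrelated sources the intensities add, so convert each level to linear form, sum, and take 10·log₁₀ of the total.
Σ 10^(L/10) = 10^(94.6/10) + 10^(88.1/10) + 10^(81.5/10) = 3.671e+09.
L_total = 10·log₁₀(3.671e+09) = 95.65 dB(A).

96 dB(A)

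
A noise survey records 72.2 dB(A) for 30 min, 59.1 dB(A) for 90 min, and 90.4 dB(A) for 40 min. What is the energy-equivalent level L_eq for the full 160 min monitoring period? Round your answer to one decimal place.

84.4 dB(A)

Weight each interval's intensity by its duration and average over T = 160 min:
Σ tᵢ·10^(Lᵢ/10) = 30·10^(72.2/10) + 90·10^(59.1/10) + 40·10^(90.4/10) = 4.443e+10.
L_eq = 10·log₁₀(4.443e+10/160) = 84.44 dB(A).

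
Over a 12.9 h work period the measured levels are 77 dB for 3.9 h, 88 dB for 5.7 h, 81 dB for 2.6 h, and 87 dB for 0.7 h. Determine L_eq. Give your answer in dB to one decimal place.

85.4 dB

L_eq = 10·log₁₀[(1/T)·Σ tᵢ·10^(Lᵢ/10)] with T = 12.9 h.
Σ tᵢ·10^(Lᵢ/10) = 3.9·10^(77/10) + 5.7·10^(88/10) + 2.6·10^(81/10) + 0.7·10^(87/10) = 4.470e+09.
L_eq = 10·log₁₀(4.470e+09/12.9) = 85.40 dB.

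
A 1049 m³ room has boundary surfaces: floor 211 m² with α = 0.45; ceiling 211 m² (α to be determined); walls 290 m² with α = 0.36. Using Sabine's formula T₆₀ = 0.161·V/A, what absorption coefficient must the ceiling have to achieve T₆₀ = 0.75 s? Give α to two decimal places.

0.12

From T₆₀ = 0.161·V/A, the target T₆₀ = 0.75 s needs A = 0.161·1049/0.75 = 225.19 m².
Absorption from the other surfaces = 211·0.45 + 290·0.36 = 199.35 m², so the ceiling must supply 25.84 m² over 211 m².
α = 25.84/211 = 0.122.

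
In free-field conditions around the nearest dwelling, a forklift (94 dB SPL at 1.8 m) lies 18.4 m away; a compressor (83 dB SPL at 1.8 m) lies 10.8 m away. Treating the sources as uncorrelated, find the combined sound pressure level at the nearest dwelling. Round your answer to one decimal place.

74.7 dB SPL

Propagate each source to the receiver with L = L_ref − 20·log₁₀(r/r_ref), then add intensities.
forklift: 94 − 20·log₁₀(18.4/1.8) = 94 − 20.19 = 73.81 dB SPL.
compressor: 83 − 20·log₁₀(10.8/1.8) = 83 − 15.56 = 67.44 dB SPL.
Σ 10^(L/10) = 2.958e+07 → L_total = 10·log₁₀(2.958e+07) = 74.71 dB SPL.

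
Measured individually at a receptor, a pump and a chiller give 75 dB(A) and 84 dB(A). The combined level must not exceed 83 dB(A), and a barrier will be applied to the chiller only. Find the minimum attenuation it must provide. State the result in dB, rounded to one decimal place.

Fixed contribution from the other source: Σ 10^(L/10) = 10^(75/10) = 3.162e+07 (75.00 dB(A)).
The limit corresponds to 10^(83/10) = 1.995e+08; subtracting the fixed part leaves 1.679e+08 for the chiller, i.e. 82.25 dB(A).
Required insertion loss = 84 − 82.25 = 1.75 dB.

1.7 dB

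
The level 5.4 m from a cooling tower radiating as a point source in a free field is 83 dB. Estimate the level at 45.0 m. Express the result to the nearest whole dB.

65 dB

Point-source attenuation: ΔL = 20·log₁₀(r₂/r₁) = 20·log₁₀(45.0/5.4) = 18.416 dB.
L₂ = 83 − 20·log₁₀(45.0/5.4) = 83 − 18.416 = 64.58 dB.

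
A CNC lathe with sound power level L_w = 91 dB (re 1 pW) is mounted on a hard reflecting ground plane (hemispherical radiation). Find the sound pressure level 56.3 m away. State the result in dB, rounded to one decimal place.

48.0 dB

Free-field hemispherical radiation: L_p = L_w − 10·log₁₀(2π·r²), r = 56.3 m.
2π·r² = 1.992e+04 m², 10·log₁₀ of that is 42.992 dB.
L_p = 91 − 42.992 = 48.01 dB.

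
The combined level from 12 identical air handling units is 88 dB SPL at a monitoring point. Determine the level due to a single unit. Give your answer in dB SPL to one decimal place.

77.2 dB SPL

Dividing the total intensity by 12 lowers the level by 10·log₁₀ 12 = 10.792 dB: L₁ = 88 − 10.792.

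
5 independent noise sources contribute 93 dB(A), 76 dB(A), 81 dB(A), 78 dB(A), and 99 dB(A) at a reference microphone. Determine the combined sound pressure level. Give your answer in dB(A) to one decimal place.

100.1 dB(A)

For uncorrelated sources the intensities add, so convert each level to linear form, sum, and take 10·log₁₀ of the total.
Σ 10^(L/10) = 10^(93/10) + 10^(76/10) + 10^(81/10) + 10^(78/10) + 10^(99/10) = 1.017e+10.
L_total = 10·log₁₀(1.017e+10) = 100.07 dB(A).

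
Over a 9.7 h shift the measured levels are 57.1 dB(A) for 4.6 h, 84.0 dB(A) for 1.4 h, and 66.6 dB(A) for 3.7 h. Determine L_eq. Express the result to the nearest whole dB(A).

76 dB(A)

The energy average is taken in the linear domain: L_eq = 10·log₁₀[(Σ tᵢ·10^(Lᵢ/10))/T], T = 9.7 h.
Σ tᵢ·10^(Lᵢ/10) = 4.6·10^(57.1/10) + 1.4·10^(84.0/10) + 3.7·10^(66.6/10) = 3.709e+08.
L_eq = 10·log₁₀(3.709e+08/9.7) = 75.83 dB(A).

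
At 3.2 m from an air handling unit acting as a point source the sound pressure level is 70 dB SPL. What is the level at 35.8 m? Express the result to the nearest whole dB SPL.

For a point source, L₂ = L₁ − 20·log₁₀(r₂/r₁).
L₂ = 70 − 20·log₁₀(35.8/3.2) = 70 − 20.975 = 49.03 dB SPL.

49 dB SPL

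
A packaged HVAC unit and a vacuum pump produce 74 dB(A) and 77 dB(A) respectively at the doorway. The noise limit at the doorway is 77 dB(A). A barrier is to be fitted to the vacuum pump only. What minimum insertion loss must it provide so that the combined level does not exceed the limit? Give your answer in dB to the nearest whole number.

The untreated sources together contribute 10^(74/10) = 2.512e+07, i.e. 74.00 dB(A).
The limit corresponds to 10^(77/10) = 5.012e+07; subtracting the fixed part leaves 2.500e+07 for the vacuum pump, i.e. 73.98 dB(A).
So the vacuum pump must be reduced from 77 to 73.98 dB(A): IL = 3.02 dB.

3 dB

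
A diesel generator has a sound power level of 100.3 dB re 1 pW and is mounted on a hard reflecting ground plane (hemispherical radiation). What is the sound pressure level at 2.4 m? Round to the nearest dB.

85 dB

L_p = L_w − 10·log₁₀(2π·r²) with r = 2.4 m.
2π·r² = 36.19 m², 10·log₁₀ of that is 15.586 dB.
L_p = 100.3 − 15.586 = 84.71 dB.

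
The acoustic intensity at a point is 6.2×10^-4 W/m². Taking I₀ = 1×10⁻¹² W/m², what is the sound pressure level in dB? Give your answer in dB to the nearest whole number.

I/I₀ = 6.2×10^-4/10⁻¹² = 6.2×10^8, and L = 10·log₁₀(I/I₀).
L = 10·(0.7924 + 8) = 87.92 dB.

88 dB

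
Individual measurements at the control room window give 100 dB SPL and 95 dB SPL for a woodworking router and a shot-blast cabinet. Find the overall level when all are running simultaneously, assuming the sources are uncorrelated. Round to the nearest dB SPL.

101 dB SPL

For uncorrelated sources the intensities add, so convert each level to linear form, sum, and take 10·log₁₀ of the total.
Σ 10^(L/10) = 10^(100/10) + 10^(95/10) = 1.316e+10.
L_total = 10·log₁₀(1.316e+10) = 101.19 dB SPL.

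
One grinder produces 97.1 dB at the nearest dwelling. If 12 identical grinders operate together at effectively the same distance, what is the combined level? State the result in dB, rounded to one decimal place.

107.9 dB

N identical incoherent sources raise the level by 10·log₁₀ N.
L_total = 97.1 + 10·log₁₀(12) = 97.1 + 10.792 = 107.89 dB.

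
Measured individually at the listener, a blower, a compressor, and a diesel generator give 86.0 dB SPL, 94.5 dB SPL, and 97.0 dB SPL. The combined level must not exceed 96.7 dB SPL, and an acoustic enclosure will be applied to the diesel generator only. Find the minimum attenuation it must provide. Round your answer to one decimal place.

5.4 dB

The untreated sources together contribute 10^(86.0/10) + 10^(94.5/10) = 3.216e+09, i.e. 95.07 dB SPL.
The limit corresponds to 10^(96.7/10) = 4.677e+09; subtracting the fixed part leaves 1.461e+09 for the diesel generator, i.e. 91.65 dB SPL.
So the diesel generator must be reduced from 97.0 to 91.65 dB SPL: IL = 5.35 dB.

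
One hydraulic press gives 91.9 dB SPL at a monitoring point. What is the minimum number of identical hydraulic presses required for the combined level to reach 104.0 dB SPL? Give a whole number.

17

The shortfall is 104.0 − 91.9 = 12.1 dB, and N units add 10·log₁₀ N, so need 10·log₁₀ N ≥ 12.1.
N ≥ 10^(12.1/10) = 16.218, so N = 17.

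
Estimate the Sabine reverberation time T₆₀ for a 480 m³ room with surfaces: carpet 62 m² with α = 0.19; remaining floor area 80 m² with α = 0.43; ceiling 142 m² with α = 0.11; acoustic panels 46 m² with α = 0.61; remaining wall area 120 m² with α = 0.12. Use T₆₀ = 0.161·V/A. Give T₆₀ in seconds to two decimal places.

0.74 s

A = Σ Sᵢαᵢ = 62·0.19 + 80·0.43 + 142·0.11 + 46·0.61 + 120·0.12 = 104.26 m².
T₆₀ = 0.161 × 480 / 104.26 = 0.741 s.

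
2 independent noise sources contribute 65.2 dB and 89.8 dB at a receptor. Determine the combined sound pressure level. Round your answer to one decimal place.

89.8 dB

Incoherent sources combine by intensity addition: L_total = 10·log₁₀(Σ 10^(L_i/10)).
Σ 10^(L/10) = 10^(65.2/10) + 10^(89.8/10) = 9.583e+08.
L_total = 10·log₁₀(9.583e+08) = 89.82 dB.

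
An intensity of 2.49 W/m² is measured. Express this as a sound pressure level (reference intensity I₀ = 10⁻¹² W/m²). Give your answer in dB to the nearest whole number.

Dividing by I₀ shifts the exponent by 12: I/I₀ = 2.49×10^12.
L = 10·(0.3962 + 12) = 123.96 dB.

124 dB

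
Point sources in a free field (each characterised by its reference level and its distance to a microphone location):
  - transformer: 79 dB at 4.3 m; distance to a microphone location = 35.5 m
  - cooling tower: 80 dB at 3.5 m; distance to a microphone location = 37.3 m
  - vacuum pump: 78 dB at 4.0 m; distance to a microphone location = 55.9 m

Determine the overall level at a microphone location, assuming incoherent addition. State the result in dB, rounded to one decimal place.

Propagate each source to the receiver with L = L_ref − 20·log₁₀(r/r_ref), then add intensities.
transformer: 79 − 20·log₁₀(35.5/4.3) = 79 − 18.34 = 60.66 dB.
cooling tower: 80 − 20·log₁₀(37.3/3.5) = 80 − 20.55 = 59.45 dB.
vacuum pump: 78 − 20·log₁₀(55.9/4.0) = 78 − 22.91 = 55.09 dB.
Σ 10^(L/10) = 2.369e+06 → L_total = 10·log₁₀(2.369e+06) = 63.75 dB.

63.7 dB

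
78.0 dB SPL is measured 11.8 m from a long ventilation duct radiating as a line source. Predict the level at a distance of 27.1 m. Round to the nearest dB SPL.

74 dB SPL

For a line source, L₂ = L₁ − 10·log₁₀(r₂/r₁).
L₂ = 78.0 − 10·log₁₀(27.1/11.8) = 78.0 − 3.611 = 74.39 dB SPL.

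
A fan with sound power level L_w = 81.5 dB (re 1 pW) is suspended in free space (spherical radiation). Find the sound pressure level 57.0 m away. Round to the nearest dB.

L_p = L_w − 10·log₁₀(4π·r²) with r = 57.0 m.
4π·r² = 4.083e+04 m², 10·log₁₀ of that is 46.110 dB.
L_p = 81.5 − 46.110 = 35.39 dB.

35 dB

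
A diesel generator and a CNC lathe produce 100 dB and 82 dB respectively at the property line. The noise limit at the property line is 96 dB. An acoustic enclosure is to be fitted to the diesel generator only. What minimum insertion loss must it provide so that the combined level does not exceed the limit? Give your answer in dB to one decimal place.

4.2 dB

Fixed contribution from the other source: Σ 10^(L/10) = 10^(82/10) = 1.585e+08 (82.00 dB).
The limit corresponds to 10^(96/10) = 3.981e+09; subtracting the fixed part leaves 3.823e+09 for the diesel generator, i.e. 95.82 dB.
So the diesel generator must be reduced from 100 to 95.82 dB: IL = 4.18 dB.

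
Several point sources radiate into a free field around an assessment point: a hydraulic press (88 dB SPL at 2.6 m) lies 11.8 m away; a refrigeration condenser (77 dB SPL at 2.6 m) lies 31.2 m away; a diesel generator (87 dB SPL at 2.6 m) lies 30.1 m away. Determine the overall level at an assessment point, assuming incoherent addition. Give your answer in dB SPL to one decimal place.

Apply inverse-square spreading to bring every level to the receiver, then sum 10^(L/10).
hydraulic press: 88 − 20·log₁₀(11.8/2.6) = 88 − 13.14 = 74.86 dB SPL.
refrigeration condenser: 77 − 20·log₁₀(31.2/2.6) = 77 − 21.58 = 55.42 dB SPL.
diesel generator: 87 − 20·log₁₀(30.1/2.6) = 87 − 21.27 = 65.73 dB SPL.
Σ 10^(L/10) = 3.472e+07 → L_total = 10·log₁₀(3.472e+07) = 75.41 dB SPL.

75.4 dB SPL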